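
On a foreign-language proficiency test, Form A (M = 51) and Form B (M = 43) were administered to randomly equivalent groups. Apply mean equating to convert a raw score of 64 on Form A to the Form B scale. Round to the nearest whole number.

56

Mean equating: y = x + (M_Y − M_X) = 64 + (43 − 51) = 56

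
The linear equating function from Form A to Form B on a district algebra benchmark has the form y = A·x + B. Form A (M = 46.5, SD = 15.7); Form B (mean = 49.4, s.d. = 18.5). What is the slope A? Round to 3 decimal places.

1.178

A = SD_Y / SD_X = 18.5 / 15.7 = 1.178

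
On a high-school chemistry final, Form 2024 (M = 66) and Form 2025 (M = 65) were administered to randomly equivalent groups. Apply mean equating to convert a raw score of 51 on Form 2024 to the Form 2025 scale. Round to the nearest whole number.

Mean equating: y = x + (M_Y − M_X) = 51 + (65 − 66) = 50

50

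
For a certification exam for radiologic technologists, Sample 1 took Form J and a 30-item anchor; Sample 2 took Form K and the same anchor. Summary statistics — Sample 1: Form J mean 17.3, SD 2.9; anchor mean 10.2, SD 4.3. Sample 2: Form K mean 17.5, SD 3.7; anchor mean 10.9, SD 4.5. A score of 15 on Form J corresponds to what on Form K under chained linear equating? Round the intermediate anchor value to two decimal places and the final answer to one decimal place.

Form J → anchor (Sample 1): v = (4.3/2.9)(15 − 17.3) + 10.2 = 6.79
anchor → Form K (Sample 2): y = (3.7/4.5)(6.79 − 10.9) + 17.5 = 14.1

14.1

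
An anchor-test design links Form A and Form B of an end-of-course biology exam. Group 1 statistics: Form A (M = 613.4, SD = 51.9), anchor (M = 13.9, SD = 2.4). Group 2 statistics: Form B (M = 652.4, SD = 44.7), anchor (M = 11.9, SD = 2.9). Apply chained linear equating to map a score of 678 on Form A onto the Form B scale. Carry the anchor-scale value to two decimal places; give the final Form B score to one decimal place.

Form A → anchor (Group 1): v = (2.4/51.9)(678 − 613.4) + 13.9 = 16.89
anchor → Form B (Group 2): y = (44.7/2.9)(16.89 − 11.9) + 652.4 = 729.3

729.3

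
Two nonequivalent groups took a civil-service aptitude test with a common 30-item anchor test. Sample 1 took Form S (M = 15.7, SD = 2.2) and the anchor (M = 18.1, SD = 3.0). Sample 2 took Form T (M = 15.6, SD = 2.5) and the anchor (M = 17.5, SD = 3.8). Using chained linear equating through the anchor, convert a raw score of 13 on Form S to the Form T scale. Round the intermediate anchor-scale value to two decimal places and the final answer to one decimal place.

Form S → anchor (Sample 1): v = (3.0/2.2)(13 − 15.7) + 18.1 = 14.42
anchor → Form T (Sample 2): y = (2.5/3.8)(14.42 − 17.5) + 15.6 = 13.6

13.6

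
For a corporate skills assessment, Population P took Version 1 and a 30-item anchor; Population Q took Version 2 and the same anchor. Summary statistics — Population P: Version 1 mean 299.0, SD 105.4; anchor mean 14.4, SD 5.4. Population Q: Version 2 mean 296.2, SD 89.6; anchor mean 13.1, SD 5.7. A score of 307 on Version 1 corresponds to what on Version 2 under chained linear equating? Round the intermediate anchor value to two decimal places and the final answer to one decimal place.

Version 1 → anchor (Population P): v = (5.4/105.4)(307 − 299.0) + 14.4 = 14.81
anchor → Version 2 (Population Q): y = (89.6/5.7)(14.81 − 13.1) + 296.2 = 323.1

323.1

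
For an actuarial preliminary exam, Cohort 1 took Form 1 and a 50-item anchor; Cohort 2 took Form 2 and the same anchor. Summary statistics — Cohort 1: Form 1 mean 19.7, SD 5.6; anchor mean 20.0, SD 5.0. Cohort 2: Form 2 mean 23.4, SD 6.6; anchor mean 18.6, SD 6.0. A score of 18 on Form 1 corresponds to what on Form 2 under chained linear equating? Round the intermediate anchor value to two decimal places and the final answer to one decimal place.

23.3

Form 1 → anchor (Cohort 1): v = (5.0/5.6)(18 − 19.7) + 20.0 = 18.48
anchor → Form 2 (Cohort 2): y = (6.6/6.0)(18.48 − 18.6) + 23.4 = 23.3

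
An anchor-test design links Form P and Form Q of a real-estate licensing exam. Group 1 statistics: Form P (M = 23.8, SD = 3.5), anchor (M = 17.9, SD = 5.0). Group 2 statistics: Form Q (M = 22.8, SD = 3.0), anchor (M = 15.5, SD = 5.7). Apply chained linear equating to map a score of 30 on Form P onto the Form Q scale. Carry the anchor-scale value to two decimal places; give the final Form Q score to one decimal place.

28.7

Form P → anchor (Group 1): v = (5.0/3.5)(30 − 23.8) + 17.9 = 26.76
anchor → Form Q (Group 2): y = (3.0/5.7)(26.76 − 15.5) + 22.8 = 28.7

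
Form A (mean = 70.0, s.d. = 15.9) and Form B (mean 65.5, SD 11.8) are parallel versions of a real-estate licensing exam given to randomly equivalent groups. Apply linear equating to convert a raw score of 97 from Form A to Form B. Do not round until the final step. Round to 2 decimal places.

85.54

Linear equating: y = (SD_Y/SD_X)(x − M_X) + M_Y
y = (11.8/15.9)(97 − 70.0) + 65.5
y = 0.742138 × 27.0 + 65.5 = 20.0377 + 65.5 = 85.54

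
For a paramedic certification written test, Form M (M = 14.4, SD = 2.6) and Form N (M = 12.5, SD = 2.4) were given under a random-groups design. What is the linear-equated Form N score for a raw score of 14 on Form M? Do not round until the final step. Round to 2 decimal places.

Linear equating: y = (SD_Y/SD_X)(x − M_X) + M_Y
y = (2.4/2.6)(14 − 14.4) + 12.5
y = 0.923077 × -0.4 + 12.5 = -0.3692 + 12.5 = 12.13

12.13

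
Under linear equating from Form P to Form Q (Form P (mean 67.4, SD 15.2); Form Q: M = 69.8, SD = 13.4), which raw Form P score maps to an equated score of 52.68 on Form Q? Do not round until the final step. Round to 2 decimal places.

47.98

Invert y = (SD_Y/SD_X)(x − M_X) + M_Y:
x = (SD_X/SD_Y)(y − M_Y) + M_X = (15.2/13.4)(52.68 − 69.8) + 67.4
x = 1.134328 × -17.120 + 67.4 = 47.98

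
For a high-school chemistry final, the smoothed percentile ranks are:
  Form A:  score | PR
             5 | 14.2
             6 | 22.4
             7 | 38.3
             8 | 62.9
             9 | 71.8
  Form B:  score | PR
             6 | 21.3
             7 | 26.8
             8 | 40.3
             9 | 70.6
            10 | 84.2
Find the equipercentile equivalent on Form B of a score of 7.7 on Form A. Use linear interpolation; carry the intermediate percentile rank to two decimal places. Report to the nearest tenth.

8.5

PR of 7.7 on Form A: 38.3 + (7.7 − 7)/(8 − 7) × (62.9 − 38.3) = 55.52
On Form B, PR 55.52 falls between score 8 (PR 40.3) and 9 (PR 70.6).
Interpolate: 8 + (55.52 − 40.3)/(70.6 − 40.3) × (9 − 8) = 8.5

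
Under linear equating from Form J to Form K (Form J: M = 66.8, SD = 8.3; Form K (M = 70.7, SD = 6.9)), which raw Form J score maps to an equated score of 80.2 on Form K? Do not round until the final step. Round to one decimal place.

78.2

Invert y = (SD_Y/SD_X)(x − M_X) + M_Y:
x = (SD_X/SD_Y)(y − M_Y) + M_X = (8.3/6.9)(80.2 − 70.7) + 66.8
x = 1.202899 × 9.500 + 66.8 = 78.2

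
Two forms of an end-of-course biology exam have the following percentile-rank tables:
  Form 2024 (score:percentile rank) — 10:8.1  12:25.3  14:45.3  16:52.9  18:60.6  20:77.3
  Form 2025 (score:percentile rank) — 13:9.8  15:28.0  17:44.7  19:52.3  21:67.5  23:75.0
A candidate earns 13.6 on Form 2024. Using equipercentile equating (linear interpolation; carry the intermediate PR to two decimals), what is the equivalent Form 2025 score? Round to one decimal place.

16.6

PR of 13.6 on Form 2024: 25.3 + (13.6 − 12)/(14 − 12) × (45.3 − 25.3) = 41.30
On Form 2025, PR 41.30 falls between score 15 (PR 28.0) and 17 (PR 44.7).
Interpolate: 15 + (41.30 − 28.0)/(44.7 − 28.0) × (17 − 15) = 16.6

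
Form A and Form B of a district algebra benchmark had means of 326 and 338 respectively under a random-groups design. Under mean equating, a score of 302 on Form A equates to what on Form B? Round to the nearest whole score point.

Mean equating: y = x + (M_Y − M_X) = 302 + (338 − 326) = 314

314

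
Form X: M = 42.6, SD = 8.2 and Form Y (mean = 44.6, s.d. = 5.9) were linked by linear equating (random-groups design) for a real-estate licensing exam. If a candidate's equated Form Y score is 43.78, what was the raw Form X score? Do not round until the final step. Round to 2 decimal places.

Invert y = (SD_Y/SD_X)(x − M_X) + M_Y:
x = (SD_X/SD_Y)(y − M_Y) + M_X = (8.2/5.9)(43.78 − 44.6) + 42.6
x = 1.389831 × -0.820 + 42.6 = 41.46

41.46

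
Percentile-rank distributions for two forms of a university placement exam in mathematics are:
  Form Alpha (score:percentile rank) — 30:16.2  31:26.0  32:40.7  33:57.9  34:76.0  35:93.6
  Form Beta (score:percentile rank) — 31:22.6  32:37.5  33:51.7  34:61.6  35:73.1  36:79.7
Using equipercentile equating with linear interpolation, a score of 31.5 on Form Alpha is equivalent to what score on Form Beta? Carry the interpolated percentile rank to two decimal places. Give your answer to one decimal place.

31.7

PR of 31.5 on Form Alpha: 26.0 + (31.5 − 31)/(32 − 31) × (40.7 − 26.0) = 33.35
On Form Beta, PR 33.35 falls between score 31 (PR 22.6) and 32 (PR 37.5).
Interpolate: 31 + (33.35 − 22.6)/(37.5 − 22.6) × (32 − 31) = 31.7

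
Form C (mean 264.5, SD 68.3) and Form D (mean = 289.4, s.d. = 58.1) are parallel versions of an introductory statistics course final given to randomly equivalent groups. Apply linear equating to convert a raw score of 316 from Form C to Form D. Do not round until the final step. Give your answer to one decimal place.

Linear equating: y = (SD_Y/SD_X)(x − M_X) + M_Y
y = (58.1/68.3)(316 − 264.5) + 289.4
y = 0.850659 × 51.5 + 289.4 = 43.8089 + 289.4 = 333.2

333.2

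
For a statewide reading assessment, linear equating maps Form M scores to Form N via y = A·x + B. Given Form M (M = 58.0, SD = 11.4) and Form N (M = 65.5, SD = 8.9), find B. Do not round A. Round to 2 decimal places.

A = SD_Y / SD_X = 8.9 / 11.4 = 0.780702
B = M_Y − A·M_X = 65.5 − 0.780702 × 58.0 = 20.22

20.22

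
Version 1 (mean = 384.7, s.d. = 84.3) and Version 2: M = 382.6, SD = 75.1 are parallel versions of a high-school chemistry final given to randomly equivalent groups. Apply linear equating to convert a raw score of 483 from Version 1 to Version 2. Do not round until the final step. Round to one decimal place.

Linear equating: y = (SD_Y/SD_X)(x − M_X) + M_Y
y = (75.1/84.3)(483 − 384.7) + 382.6
y = 0.890866 × 98.3 + 382.6 = 87.5721 + 382.6 = 470.2

470.2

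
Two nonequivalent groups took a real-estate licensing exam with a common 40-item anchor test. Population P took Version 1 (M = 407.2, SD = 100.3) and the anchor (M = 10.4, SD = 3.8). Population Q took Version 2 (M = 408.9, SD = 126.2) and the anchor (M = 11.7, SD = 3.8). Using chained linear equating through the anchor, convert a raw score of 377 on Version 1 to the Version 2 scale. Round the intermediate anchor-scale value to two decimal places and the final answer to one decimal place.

Version 1 → anchor (Population P): v = (3.8/100.3)(377 − 407.2) + 10.4 = 9.26
anchor → Version 2 (Population Q): y = (126.2/3.8)(9.26 − 11.7) + 408.9 = 327.9

327.9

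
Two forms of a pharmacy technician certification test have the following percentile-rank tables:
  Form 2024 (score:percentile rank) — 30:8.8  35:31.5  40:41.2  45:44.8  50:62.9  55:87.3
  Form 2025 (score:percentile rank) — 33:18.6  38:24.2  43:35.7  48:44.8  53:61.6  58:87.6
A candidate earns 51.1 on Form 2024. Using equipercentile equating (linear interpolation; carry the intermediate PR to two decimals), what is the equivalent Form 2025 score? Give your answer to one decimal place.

54.3

PR of 51.1 on Form 2024: 62.9 + (51.1 − 50)/(55 − 50) × (87.3 − 62.9) = 68.27
On Form 2025, PR 68.27 falls between score 53 (PR 61.6) and 58 (PR 87.6).
Interpolate: 53 + (68.27 − 61.6)/(87.6 − 61.6) × (58 − 53) = 54.3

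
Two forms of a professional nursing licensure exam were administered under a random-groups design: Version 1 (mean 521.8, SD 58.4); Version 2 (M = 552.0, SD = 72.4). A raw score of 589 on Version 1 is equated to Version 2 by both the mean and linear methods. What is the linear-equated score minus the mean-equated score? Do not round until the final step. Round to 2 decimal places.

16.11

Mean-equated: 589 + (552.0 − 521.8) = 619.20
Linear-equated: (72.4/58.4)(589 − 521.8) + 552.0 = 635.310
Difference = 635.310 − 619.20 = 16.11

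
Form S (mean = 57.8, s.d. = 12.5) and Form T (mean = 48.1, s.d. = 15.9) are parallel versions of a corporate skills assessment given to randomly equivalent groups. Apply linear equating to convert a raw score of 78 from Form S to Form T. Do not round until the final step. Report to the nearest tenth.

73.8

Linear equating: y = (SD_Y/SD_X)(x − M_X) + M_Y
y = (15.9/12.5)(78 − 57.8) + 48.1
y = 1.272000 × 20.2 + 48.1 = 25.6944 + 48.1 = 73.8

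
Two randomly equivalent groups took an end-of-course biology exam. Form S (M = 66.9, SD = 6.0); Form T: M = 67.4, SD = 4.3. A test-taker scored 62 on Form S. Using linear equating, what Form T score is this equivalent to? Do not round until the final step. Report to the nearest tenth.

63.9

Linear equating: y = (SD_Y/SD_X)(x − M_X) + M_Y
y = (4.3/6.0)(62 − 66.9) + 67.4
y = 0.716667 × -4.9 + 67.4 = -3.5117 + 67.4 = 63.9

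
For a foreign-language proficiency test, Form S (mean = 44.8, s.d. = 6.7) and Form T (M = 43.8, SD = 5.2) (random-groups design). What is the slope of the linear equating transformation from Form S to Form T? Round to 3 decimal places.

A = SD_Y / SD_X = 5.2 / 6.7 = 0.776

0.776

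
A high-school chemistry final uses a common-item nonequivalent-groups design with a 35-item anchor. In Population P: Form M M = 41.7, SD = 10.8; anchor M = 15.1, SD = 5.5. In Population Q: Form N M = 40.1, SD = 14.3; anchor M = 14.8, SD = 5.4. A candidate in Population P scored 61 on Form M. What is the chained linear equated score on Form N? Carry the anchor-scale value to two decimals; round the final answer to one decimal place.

66.9

Form M → anchor (Population P): v = (5.5/10.8)(61 − 41.7) + 15.1 = 24.93
anchor → Form N (Population Q): y = (14.3/5.4)(24.93 − 14.8) + 40.1 = 66.9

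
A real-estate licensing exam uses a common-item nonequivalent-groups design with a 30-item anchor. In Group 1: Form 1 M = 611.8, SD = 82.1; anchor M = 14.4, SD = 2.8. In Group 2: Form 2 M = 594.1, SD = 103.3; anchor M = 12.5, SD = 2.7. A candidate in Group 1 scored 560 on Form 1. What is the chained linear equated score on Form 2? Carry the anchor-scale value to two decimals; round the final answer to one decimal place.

599.1

Form 1 → anchor (Group 1): v = (2.8/82.1)(560 − 611.8) + 14.4 = 12.63
anchor → Form 2 (Group 2): y = (103.3/2.7)(12.63 − 12.5) + 594.1 = 599.1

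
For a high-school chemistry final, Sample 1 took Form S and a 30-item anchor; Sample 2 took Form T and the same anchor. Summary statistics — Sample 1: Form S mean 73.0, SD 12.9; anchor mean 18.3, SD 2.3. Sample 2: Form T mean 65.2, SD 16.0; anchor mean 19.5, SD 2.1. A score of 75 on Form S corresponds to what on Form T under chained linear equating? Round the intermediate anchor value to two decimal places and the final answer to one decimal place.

Form S → anchor (Sample 1): v = (2.3/12.9)(75 − 73.0) + 18.3 = 18.66
anchor → Form T (Sample 2): y = (16.0/2.1)(18.66 − 19.5) + 65.2 = 58.8

58.8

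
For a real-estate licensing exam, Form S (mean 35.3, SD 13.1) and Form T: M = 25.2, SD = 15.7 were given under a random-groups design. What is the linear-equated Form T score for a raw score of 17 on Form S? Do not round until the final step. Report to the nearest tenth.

3.3

Linear equating: y = (SD_Y/SD_X)(x − M_X) + M_Y
y = (15.7/13.1)(17 − 35.3) + 25.2
y = 1.198473 × -18.3 + 25.2 = -21.9321 + 25.2 = 3.3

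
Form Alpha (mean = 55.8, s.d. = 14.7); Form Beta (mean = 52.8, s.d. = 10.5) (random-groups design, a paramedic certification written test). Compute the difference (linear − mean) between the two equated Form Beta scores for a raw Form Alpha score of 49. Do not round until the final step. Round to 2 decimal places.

Mean-equated: 49 + (52.8 − 55.8) = 46.00
Linear-equated: (10.5/14.7)(49 − 55.8) + 52.8 = 47.943
Difference = 47.943 − 46.00 = 1.94

1.94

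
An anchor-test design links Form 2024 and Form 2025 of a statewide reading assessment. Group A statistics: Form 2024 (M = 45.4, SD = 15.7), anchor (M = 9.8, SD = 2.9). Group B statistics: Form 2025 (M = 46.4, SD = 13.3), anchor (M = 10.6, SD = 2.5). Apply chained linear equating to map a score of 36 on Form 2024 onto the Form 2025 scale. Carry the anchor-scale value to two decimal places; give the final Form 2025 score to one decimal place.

32.9

Form 2024 → anchor (Group A): v = (2.9/15.7)(36 − 45.4) + 9.8 = 8.06
anchor → Form 2025 (Group B): y = (13.3/2.5)(8.06 − 10.6) + 46.4 = 32.9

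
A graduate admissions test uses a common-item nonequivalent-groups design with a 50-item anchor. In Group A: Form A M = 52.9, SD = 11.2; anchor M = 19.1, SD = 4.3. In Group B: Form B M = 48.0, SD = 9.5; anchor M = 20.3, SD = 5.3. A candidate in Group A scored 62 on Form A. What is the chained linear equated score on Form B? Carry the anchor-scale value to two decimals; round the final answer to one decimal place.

Form A → anchor (Group A): v = (4.3/11.2)(62 − 52.9) + 19.1 = 22.59
anchor → Form B (Group B): y = (9.5/5.3)(22.59 − 20.3) + 48.0 = 52.1

52.1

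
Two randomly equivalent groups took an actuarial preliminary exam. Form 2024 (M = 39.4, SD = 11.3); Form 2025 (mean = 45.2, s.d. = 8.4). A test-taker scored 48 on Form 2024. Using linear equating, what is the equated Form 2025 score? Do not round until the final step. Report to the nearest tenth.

Linear equating: y = (SD_Y/SD_X)(x − M_X) + M_Y
y = (8.4/11.3)(48 − 39.4) + 45.2
y = 0.743363 × 8.6 + 45.2 = 6.3929 + 45.2 = 51.6

51.6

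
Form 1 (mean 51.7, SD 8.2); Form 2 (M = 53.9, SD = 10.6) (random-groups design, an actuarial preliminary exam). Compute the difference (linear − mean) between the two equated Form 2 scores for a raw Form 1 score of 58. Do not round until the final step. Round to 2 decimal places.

1.84

Mean-equated: 58 + (53.9 − 51.7) = 60.20
Linear-equated: (10.6/8.2)(58 − 51.7) + 53.9 = 62.044
Difference = 62.044 − 60.20 = 1.84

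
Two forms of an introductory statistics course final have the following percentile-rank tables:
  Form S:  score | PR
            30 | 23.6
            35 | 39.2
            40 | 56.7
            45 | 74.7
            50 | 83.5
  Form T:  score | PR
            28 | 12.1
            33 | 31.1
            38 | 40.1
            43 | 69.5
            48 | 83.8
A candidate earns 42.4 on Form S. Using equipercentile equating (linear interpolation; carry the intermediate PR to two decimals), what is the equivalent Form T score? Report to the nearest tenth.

PR of 42.4 on Form S: 56.7 + (42.4 − 40)/(45 − 40) × (74.7 − 56.7) = 65.34
On Form T, PR 65.34 falls between score 38 (PR 40.1) and 43 (PR 69.5).
Interpolate: 38 + (65.34 − 40.1)/(69.5 − 40.1) × (43 − 38) = 42.3

42.3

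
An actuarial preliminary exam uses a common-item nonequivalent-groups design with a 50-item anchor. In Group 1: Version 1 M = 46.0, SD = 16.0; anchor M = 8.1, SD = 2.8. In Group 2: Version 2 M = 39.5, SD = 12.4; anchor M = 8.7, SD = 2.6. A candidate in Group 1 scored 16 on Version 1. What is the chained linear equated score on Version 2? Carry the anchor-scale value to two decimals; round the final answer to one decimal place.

Version 1 → anchor (Group 1): v = (2.8/16.0)(16 − 46.0) + 8.1 = 2.85
anchor → Version 2 (Group 2): y = (12.4/2.6)(2.85 − 8.7) + 39.5 = 11.6

11.6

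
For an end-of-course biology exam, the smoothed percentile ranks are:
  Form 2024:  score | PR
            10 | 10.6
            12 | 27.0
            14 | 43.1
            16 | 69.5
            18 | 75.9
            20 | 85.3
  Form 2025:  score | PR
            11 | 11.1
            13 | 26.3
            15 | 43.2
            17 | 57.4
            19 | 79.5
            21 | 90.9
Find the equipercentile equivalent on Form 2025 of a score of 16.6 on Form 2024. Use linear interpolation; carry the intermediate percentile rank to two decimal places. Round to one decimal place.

PR of 16.6 on Form 2024: 69.5 + (16.6 − 16)/(18 − 16) × (75.9 − 69.5) = 71.42
On Form 2025, PR 71.42 falls between score 17 (PR 57.4) and 19 (PR 79.5).
Interpolate: 17 + (71.42 − 57.4)/(79.5 − 57.4) × (19 − 17) = 18.3

18.3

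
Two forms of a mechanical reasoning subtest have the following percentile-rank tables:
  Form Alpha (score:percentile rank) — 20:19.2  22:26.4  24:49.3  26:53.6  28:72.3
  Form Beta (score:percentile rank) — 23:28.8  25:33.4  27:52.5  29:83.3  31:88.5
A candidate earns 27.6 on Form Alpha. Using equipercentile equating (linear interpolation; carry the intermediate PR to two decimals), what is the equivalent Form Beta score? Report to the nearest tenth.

28.0

PR of 27.6 on Form Alpha: 53.6 + (27.6 − 26)/(28 − 26) × (72.3 − 53.6) = 68.56
On Form Beta, PR 68.56 falls between score 27 (PR 52.5) and 29 (PR 83.3).
Interpolate: 27 + (68.56 − 52.5)/(83.3 − 52.5) × (29 − 27) = 28.0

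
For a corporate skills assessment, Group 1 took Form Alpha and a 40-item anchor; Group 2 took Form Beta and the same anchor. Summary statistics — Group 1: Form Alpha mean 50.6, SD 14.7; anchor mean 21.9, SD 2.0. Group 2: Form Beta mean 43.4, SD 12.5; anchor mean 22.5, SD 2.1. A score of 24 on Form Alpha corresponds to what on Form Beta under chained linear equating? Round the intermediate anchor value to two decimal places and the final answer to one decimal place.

Form Alpha → anchor (Group 1): v = (2.0/14.7)(24 − 50.6) + 21.9 = 18.28
anchor → Form Beta (Group 2): y = (12.5/2.1)(18.28 − 22.5) + 43.4 = 18.3

18.3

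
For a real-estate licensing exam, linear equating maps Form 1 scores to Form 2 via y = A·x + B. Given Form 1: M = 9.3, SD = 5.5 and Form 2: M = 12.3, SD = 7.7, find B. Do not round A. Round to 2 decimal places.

A = SD_Y / SD_X = 7.7 / 5.5 = 1.400000
B = M_Y − A·M_X = 12.3 − 1.400000 × 9.3 = -0.72

-0.72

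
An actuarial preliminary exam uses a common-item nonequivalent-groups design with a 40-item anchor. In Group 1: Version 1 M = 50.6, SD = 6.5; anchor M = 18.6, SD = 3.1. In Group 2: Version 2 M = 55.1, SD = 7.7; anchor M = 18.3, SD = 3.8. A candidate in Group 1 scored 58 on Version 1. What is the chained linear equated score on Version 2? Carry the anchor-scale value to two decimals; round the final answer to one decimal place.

Version 1 → anchor (Group 1): v = (3.1/6.5)(58 − 50.6) + 18.6 = 22.13
anchor → Version 2 (Group 2): y = (7.7/3.8)(22.13 − 18.3) + 55.1 = 62.9

62.9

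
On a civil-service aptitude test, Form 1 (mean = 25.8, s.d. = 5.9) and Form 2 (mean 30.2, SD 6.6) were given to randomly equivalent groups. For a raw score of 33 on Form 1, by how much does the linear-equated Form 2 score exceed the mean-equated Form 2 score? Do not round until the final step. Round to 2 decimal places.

Mean-equated: 33 + (30.2 − 25.8) = 37.40
Linear-equated: (6.6/5.9)(33 − 25.8) + 30.2 = 38.254
Difference = 38.254 − 37.40 = 0.85

0.85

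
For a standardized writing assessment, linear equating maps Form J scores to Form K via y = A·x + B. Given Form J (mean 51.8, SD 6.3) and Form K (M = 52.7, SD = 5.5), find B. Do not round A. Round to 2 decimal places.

A = SD_Y / SD_X = 5.5 / 6.3 = 0.873016
B = M_Y − A·M_X = 52.7 − 0.873016 × 51.8 = 7.48

7.48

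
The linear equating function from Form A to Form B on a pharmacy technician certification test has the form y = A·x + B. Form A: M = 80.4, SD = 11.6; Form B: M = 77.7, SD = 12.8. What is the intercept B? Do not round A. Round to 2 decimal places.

A = SD_Y / SD_X = 12.8 / 11.6 = 1.103448
B = M_Y − A·M_X = 77.7 − 1.103448 × 80.4 = -11.02

-11.02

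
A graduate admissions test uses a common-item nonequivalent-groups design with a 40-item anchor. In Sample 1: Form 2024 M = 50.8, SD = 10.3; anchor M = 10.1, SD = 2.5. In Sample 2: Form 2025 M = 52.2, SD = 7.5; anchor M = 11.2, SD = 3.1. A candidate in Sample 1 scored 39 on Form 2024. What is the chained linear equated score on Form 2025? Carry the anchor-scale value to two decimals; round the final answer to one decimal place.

42.6

Form 2024 → anchor (Sample 1): v = (2.5/10.3)(39 − 50.8) + 10.1 = 7.24
anchor → Form 2025 (Sample 2): y = (7.5/3.1)(7.24 − 11.2) + 52.2 = 42.6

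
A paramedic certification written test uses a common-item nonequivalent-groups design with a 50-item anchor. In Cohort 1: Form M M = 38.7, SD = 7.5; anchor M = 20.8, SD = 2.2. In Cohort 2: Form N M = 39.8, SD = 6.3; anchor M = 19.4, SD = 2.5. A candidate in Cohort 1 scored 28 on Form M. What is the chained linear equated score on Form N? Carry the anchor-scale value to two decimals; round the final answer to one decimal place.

35.4

Form M → anchor (Cohort 1): v = (2.2/7.5)(28 − 38.7) + 20.8 = 17.66
anchor → Form N (Cohort 2): y = (6.3/2.5)(17.66 − 19.4) + 39.8 = 35.4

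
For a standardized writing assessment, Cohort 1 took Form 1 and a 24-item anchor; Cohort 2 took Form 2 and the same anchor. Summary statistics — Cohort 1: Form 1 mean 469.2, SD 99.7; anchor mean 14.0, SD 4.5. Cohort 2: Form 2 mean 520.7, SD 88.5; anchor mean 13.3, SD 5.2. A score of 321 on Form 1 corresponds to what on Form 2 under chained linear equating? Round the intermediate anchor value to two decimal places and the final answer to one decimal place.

Form 1 → anchor (Cohort 1): v = (4.5/99.7)(321 − 469.2) + 14.0 = 7.31
anchor → Form 2 (Cohort 2): y = (88.5/5.2)(7.31 − 13.3) + 520.7 = 418.8

418.8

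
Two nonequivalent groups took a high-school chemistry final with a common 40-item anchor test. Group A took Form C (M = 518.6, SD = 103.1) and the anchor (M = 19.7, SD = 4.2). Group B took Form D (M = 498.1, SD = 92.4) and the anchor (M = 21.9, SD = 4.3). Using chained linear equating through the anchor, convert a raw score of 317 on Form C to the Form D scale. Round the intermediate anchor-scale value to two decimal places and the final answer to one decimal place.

Form C → anchor (Group A): v = (4.2/103.1)(317 − 518.6) + 19.7 = 11.49
anchor → Form D (Group B): y = (92.4/4.3)(11.49 − 21.9) + 498.1 = 274.4

274.4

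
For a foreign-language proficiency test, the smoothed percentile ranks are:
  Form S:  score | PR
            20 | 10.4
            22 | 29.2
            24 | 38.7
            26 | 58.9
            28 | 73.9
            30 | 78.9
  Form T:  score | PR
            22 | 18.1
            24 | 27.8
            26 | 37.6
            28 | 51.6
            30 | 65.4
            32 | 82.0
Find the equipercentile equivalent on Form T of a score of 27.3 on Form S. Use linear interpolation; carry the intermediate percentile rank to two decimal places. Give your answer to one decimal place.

30.4

PR of 27.3 on Form S: 58.9 + (27.3 − 26)/(28 − 26) × (73.9 − 58.9) = 68.65
On Form T, PR 68.65 falls between score 30 (PR 65.4) and 32 (PR 82.0).
Interpolate: 30 + (68.65 − 65.4)/(82.0 − 65.4) × (32 − 30) = 30.4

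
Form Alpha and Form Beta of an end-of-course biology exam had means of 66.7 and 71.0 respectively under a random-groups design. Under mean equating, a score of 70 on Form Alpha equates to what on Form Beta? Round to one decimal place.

Mean equating: y = x + (M_Y − M_X) = 70 + (71.0 − 66.7) = 74.3

74.3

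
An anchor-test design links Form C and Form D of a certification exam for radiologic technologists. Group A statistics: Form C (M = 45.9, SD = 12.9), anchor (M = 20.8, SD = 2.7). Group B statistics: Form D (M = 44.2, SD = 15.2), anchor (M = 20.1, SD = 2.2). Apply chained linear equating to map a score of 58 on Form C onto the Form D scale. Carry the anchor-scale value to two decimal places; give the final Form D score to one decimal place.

66.5

Form C → anchor (Group A): v = (2.7/12.9)(58 − 45.9) + 20.8 = 23.33
anchor → Form D (Group B): y = (15.2/2.2)(23.33 − 20.1) + 44.2 = 66.5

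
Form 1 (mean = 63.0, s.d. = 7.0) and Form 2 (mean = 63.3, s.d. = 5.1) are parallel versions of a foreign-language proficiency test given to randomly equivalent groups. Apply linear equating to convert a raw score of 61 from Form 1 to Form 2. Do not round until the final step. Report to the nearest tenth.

Linear equating: y = (SD_Y/SD_X)(x − M_X) + M_Y
y = (5.1/7.0)(61 − 63.0) + 63.3
y = 0.728571 × -2.0 + 63.3 = -1.4571 + 63.3 = 61.8

61.8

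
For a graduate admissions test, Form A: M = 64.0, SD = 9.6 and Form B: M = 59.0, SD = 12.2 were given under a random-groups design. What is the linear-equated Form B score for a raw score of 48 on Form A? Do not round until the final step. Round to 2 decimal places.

38.67

Linear equating: y = (SD_Y/SD_X)(x − M_X) + M_Y
y = (12.2/9.6)(48 − 64.0) + 59.0
y = 1.270833 × -16.0 + 59.0 = -20.3333 + 59.0 = 38.67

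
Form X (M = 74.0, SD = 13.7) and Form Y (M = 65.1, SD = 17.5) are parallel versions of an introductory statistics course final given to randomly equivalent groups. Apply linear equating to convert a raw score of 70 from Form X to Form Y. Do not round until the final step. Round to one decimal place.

60.0

Linear equating: y = (SD_Y/SD_X)(x − M_X) + M_Y
y = (17.5/13.7)(70 − 74.0) + 65.1
y = 1.277372 × -4.0 + 65.1 = -5.1095 + 65.1 = 60.0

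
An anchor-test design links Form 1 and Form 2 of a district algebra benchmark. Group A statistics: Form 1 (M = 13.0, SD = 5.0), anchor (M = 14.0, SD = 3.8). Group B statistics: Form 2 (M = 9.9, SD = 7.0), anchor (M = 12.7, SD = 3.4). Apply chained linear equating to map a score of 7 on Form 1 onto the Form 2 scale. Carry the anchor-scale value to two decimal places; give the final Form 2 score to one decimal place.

Form 1 → anchor (Group A): v = (3.8/5.0)(7 − 13.0) + 14.0 = 9.44
anchor → Form 2 (Group B): y = (7.0/3.4)(9.44 − 12.7) + 9.9 = 3.2

3.2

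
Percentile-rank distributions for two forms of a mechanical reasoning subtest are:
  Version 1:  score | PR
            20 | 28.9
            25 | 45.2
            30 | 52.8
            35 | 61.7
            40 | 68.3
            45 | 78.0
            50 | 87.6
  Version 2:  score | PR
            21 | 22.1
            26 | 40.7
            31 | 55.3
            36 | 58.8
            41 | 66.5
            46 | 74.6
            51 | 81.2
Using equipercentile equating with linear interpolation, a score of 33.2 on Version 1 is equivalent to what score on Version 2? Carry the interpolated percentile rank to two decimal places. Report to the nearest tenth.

PR of 33.2 on Version 1: 52.8 + (33.2 − 30)/(35 − 30) × (61.7 − 52.8) = 58.50
On Version 2, PR 58.50 falls between score 31 (PR 55.3) and 36 (PR 58.8).
Interpolate: 31 + (58.50 − 55.3)/(58.8 − 55.3) × (36 − 31) = 35.6

35.6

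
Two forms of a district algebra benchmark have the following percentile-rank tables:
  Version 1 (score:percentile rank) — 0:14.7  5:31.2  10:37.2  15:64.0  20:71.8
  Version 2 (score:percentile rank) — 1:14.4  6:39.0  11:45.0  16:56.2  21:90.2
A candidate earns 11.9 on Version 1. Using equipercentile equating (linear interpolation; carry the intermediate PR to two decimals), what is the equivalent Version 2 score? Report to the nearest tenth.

12.1

PR of 11.9 on Version 1: 37.2 + (11.9 − 10)/(15 − 10) × (64.0 − 37.2) = 47.38
On Version 2, PR 47.38 falls between score 11 (PR 45.0) and 16 (PR 56.2).
Interpolate: 11 + (47.38 − 45.0)/(56.2 − 45.0) × (16 − 11) = 12.1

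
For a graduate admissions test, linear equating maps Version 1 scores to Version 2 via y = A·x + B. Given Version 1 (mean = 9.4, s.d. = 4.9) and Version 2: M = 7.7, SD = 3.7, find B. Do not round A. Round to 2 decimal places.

0.60

A = SD_Y / SD_X = 3.7 / 4.9 = 0.755102
B = M_Y − A·M_X = 7.7 − 0.755102 × 9.4 = 0.60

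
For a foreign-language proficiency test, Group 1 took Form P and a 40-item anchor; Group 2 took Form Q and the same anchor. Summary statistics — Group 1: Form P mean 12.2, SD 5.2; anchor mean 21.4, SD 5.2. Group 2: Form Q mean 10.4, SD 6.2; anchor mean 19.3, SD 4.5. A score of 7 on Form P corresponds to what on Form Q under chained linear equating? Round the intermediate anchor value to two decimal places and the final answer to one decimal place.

Form P → anchor (Group 1): v = (5.2/5.2)(7 − 12.2) + 21.4 = 16.20
anchor → Form Q (Group 2): y = (6.2/4.5)(16.20 − 19.3) + 10.4 = 6.1

6.1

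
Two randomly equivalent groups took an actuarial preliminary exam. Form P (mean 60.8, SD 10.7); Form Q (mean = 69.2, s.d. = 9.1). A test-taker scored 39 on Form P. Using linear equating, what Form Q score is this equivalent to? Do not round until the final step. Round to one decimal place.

Linear equating: y = (SD_Y/SD_X)(x − M_X) + M_Y
y = (9.1/10.7)(39 − 60.8) + 69.2
y = 0.850467 × -21.8 + 69.2 = -18.5402 + 69.2 = 50.7

50.7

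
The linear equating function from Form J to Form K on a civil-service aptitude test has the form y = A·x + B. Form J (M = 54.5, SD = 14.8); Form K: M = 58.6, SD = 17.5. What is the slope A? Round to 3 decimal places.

A = SD_Y / SD_X = 17.5 / 14.8 = 1.182

1.182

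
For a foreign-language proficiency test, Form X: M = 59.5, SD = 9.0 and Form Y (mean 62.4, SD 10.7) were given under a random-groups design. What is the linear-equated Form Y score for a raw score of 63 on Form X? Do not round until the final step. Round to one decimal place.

66.6

Linear equating: y = (SD_Y/SD_X)(x − M_X) + M_Y
y = (10.7/9.0)(63 − 59.5) + 62.4
y = 1.188889 × 3.5 + 62.4 = 4.1611 + 62.4 = 66.6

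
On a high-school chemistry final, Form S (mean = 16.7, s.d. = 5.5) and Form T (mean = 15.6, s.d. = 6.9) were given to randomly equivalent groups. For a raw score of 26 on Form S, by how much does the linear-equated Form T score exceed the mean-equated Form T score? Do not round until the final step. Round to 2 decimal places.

Mean-equated: 26 + (15.6 − 16.7) = 24.90
Linear-equated: (6.9/5.5)(26 − 16.7) + 15.6 = 27.267
Difference = 27.267 − 24.90 = 2.37

2.37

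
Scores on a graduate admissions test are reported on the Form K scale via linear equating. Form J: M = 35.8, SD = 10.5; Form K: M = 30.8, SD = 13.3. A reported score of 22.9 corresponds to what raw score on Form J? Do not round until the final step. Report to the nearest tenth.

29.6

Invert y = (SD_Y/SD_X)(x − M_X) + M_Y:
x = (SD_X/SD_Y)(y − M_Y) + M_X = (10.5/13.3)(22.9 − 30.8) + 35.8
x = 0.789474 × -7.900 + 35.8 = 29.6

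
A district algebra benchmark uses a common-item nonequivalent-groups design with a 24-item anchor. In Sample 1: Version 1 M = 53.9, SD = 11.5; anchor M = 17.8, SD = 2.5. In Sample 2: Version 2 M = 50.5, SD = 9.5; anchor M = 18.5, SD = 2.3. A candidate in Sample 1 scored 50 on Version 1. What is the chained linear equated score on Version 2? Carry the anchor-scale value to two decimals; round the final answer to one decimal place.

44.1

Version 1 → anchor (Sample 1): v = (2.5/11.5)(50 − 53.9) + 17.8 = 16.95
anchor → Version 2 (Sample 2): y = (9.5/2.3)(16.95 − 18.5) + 50.5 = 44.1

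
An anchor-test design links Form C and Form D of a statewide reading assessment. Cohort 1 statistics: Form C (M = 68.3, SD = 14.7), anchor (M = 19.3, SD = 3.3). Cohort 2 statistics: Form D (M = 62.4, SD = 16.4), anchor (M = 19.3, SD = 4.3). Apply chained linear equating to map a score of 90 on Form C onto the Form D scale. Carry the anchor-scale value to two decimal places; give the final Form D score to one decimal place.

81.0

Form C → anchor (Cohort 1): v = (3.3/14.7)(90 − 68.3) + 19.3 = 24.17
anchor → Form D (Cohort 2): y = (16.4/4.3)(24.17 − 19.3) + 62.4 = 81.0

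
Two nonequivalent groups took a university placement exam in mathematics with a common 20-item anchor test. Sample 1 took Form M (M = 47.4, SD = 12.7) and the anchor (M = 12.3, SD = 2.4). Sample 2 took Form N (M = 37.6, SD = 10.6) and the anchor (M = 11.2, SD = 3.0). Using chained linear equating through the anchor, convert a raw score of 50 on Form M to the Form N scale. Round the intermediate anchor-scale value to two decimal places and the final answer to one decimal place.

Form M → anchor (Sample 1): v = (2.4/12.7)(50 − 47.4) + 12.3 = 12.79
anchor → Form N (Sample 2): y = (10.6/3.0)(12.79 − 11.2) + 37.6 = 43.2

43.2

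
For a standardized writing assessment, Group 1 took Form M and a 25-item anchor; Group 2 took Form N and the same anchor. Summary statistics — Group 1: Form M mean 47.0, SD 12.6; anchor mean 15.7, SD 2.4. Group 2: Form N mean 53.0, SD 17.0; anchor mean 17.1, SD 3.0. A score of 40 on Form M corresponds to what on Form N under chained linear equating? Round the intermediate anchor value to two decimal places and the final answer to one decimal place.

Form M → anchor (Group 1): v = (2.4/12.6)(40 − 47.0) + 15.7 = 14.37
anchor → Form N (Group 2): y = (17.0/3.0)(14.37 − 17.1) + 53.0 = 37.5

37.5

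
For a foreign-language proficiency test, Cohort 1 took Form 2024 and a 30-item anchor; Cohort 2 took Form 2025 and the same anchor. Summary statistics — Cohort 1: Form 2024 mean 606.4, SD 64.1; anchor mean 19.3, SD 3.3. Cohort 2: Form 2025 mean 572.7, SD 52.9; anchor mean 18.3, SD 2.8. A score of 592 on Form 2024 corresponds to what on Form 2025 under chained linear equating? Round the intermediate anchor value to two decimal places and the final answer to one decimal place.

Form 2024 → anchor (Cohort 1): v = (3.3/64.1)(592 − 606.4) + 19.3 = 18.56
anchor → Form 2025 (Cohort 2): y = (52.9/2.8)(18.56 − 18.3) + 572.7 = 577.6

577.6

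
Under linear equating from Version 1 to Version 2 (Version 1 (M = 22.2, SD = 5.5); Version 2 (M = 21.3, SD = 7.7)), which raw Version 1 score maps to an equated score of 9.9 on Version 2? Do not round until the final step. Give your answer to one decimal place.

14.1

Invert y = (SD_Y/SD_X)(x − M_X) + M_Y:
x = (SD_X/SD_Y)(y − M_Y) + M_X = (5.5/7.7)(9.9 − 21.3) + 22.2
x = 0.714286 × -11.400 + 22.2 = 14.1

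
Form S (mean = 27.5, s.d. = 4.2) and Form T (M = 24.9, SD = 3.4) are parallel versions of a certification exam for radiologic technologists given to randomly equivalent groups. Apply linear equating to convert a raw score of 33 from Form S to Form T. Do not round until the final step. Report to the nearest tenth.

Linear equating: y = (SD_Y/SD_X)(x − M_X) + M_Y
y = (3.4/4.2)(33 − 27.5) + 24.9
y = 0.809524 × 5.5 + 24.9 = 4.4524 + 24.9 = 29.4

29.4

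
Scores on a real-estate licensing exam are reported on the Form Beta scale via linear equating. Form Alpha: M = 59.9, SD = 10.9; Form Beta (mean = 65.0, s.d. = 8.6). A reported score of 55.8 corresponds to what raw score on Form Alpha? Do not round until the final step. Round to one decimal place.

48.2

Invert y = (SD_Y/SD_X)(x − M_X) + M_Y:
x = (SD_X/SD_Y)(y − M_Y) + M_X = (10.9/8.6)(55.8 − 65.0) + 59.9
x = 1.267442 × -9.200 + 59.9 = 48.2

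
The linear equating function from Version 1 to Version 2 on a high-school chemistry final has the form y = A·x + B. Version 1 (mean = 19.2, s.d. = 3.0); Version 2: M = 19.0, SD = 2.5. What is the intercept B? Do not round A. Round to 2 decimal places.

3.00

A = SD_Y / SD_X = 2.5 / 3.0 = 0.833333
B = M_Y − A·M_X = 19.0 − 0.833333 × 19.2 = 3.00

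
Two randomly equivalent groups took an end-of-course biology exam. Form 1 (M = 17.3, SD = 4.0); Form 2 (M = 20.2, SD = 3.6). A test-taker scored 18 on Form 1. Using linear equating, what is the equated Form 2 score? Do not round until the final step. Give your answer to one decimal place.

Linear equating: y = (SD_Y/SD_X)(x − M_X) + M_Y
y = (3.6/4.0)(18 − 17.3) + 20.2
y = 0.900000 × 0.7 + 20.2 = 0.6300 + 20.2 = 20.8

20.8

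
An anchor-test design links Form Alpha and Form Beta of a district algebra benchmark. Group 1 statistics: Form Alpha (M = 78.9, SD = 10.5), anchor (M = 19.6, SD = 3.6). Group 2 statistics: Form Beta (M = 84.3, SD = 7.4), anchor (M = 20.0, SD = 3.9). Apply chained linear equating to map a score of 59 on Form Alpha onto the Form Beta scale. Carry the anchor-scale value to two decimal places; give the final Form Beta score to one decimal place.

70.6

Form Alpha → anchor (Group 1): v = (3.6/10.5)(59 − 78.9) + 19.6 = 12.78
anchor → Form Beta (Group 2): y = (7.4/3.9)(12.78 − 20.0) + 84.3 = 70.6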